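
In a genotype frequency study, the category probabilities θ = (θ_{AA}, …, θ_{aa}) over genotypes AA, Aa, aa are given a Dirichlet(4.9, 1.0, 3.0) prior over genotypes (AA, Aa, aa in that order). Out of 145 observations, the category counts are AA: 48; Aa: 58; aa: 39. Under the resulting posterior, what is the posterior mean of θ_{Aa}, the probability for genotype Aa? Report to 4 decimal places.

0.3834

The Dirichlet prior is conjugate to the Multinomial likelihood: each posterior αⱼ = prior αⱼ + observed count nⱼ.
Posterior concentration: (52.9, 59.0, 42.0), total = 153.9.
E[θ_{Aa}|data] = α_{Aa}/Σα = 59.0/153.9 = 0.3834.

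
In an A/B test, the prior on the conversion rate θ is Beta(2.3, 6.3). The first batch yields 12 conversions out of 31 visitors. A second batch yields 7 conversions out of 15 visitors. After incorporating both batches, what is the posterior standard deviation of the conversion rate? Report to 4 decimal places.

0.0654

The Beta prior is conjugate to a Binomial/Bernoulli likelihood; the update adds successes to α and failures to β.
After batch 1: Beta(2.3+12, 6.3+19) = Beta(14.3, 25.3).
After batch 2: Beta(14.3+7, 25.3+8) = Beta(21.3, 33.3).
Var = αβ/((α+β)²(α+β+1)) = 21.3·33.3/(54.6²·55.6) = 0.00427921; SD = √0.00427921 = 0.0654.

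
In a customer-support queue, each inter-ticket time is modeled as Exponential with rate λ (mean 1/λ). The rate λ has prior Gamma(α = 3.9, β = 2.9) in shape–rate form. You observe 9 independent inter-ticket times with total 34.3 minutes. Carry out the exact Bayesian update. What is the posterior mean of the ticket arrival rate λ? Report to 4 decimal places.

0.3468

With a Gamma(shape α, rate β) prior on the exponential rate λ, the posterior after n observations with total T = Σxᵢ is Gamma(α+n, β+T).
Posterior: Gamma(3.9+9, 2.9+34.3) = Gamma(12.9, 37.2).
Posterior mean of λ = α/β = 12.9/37.2 = 0.3468.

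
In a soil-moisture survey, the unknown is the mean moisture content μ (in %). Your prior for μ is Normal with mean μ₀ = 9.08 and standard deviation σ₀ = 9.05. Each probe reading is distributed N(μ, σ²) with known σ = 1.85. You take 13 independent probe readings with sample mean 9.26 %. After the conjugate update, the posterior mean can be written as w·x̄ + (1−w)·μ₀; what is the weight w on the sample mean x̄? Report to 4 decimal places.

0.9968

For Normal data with known variance σ², a Normal(μ₀, σ₀²) prior on μ is conjugate. Posterior precision = 1/σ₀² + n/σ²; posterior mean is the precision-weighted average of μ₀ and x̄.
σ₀² = 9.05² = 81.9025, σ² = 1.85² = 3.4225. Prior precision 1/σ₀² = 1/81.9025; data precision n/σ² = 13/3.4225.
w = (n/σ²)/(1/σ₀² + n/σ²) = n·σ₀²/(σ² + n·σ₀²) = 13·81.9025/(3.4225 + 13·81.9025) = 1064.7325/1068.155 = 0.9968.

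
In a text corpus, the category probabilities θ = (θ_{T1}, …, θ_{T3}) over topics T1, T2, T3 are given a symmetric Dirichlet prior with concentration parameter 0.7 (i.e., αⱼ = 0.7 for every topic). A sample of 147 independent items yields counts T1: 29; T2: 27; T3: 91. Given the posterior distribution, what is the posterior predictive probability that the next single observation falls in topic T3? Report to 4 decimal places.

0.6150

The Dirichlet prior is conjugate to the Multinomial likelihood: each posterior αⱼ = prior αⱼ + observed count nⱼ.
Posterior concentration: (29.7, 27.7, 91.7), total = 149.1.
P(next = T3 | data) = α_{T3}/Σα = 0.6150.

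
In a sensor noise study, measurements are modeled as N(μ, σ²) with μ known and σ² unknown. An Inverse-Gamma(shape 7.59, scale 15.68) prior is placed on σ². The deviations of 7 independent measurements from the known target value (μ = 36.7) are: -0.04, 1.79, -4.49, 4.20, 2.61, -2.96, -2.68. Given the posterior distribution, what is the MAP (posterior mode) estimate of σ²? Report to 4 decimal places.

3.9339

With known mean μ and an Inverse-Gamma(α, β) prior on σ², the Normal likelihood is conjugate: posterior is Inv-Gamma(α + n/2, β + Σ(xᵢ−μ)²/2).
Σ(xᵢ−μ)² = (-0.04)² + (1.79)² + (-4.49)² + (4.20)² + (2.61)² + (-2.96)² + (-2.68)² = 63.7619.
Posterior: Inv-Gamma(7.59 + 7/2, 15.68 + 63.7619/2) = Inv-Gamma(11.09, 47.56095).
Mode = β/(α+1) = 47.56095/12.09 = 3.9339.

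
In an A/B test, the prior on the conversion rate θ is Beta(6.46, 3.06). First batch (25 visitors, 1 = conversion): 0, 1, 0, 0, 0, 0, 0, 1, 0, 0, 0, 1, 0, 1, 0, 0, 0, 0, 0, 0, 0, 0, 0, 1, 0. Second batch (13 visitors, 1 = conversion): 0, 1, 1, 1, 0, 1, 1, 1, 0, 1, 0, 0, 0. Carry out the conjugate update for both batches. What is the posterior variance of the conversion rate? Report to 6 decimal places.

The Beta prior is conjugate to a Binomial/Bernoulli likelihood; the update adds successes to α and failures to β.
After batch 1: Beta(6.46+5, 3.06+20) = Beta(11.46, 23.06).
After batch 2: Beta(11.46+7, 23.06+6) = Beta(18.46, 29.06).
Var = αβ/((α+β)²(α+β+1)) = 18.46·29.06/(47.52²·48.52) = 0.004896.

0.004896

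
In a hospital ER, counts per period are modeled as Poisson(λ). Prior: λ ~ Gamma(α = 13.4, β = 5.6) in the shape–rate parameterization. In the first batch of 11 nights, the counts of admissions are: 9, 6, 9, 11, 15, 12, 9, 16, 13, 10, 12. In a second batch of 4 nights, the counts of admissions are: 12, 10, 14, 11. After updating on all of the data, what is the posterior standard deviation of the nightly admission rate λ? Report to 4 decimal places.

With a Gamma(shape α, rate β) prior, the Poisson likelihood is conjugate: the posterior is Gamma(α + ΣXᵢ, β + n).
Batch 1: sum of counts S = 122 over n = 11 nights.
After batch 1: Gamma(α+S, β+n) = Gamma(13.4+122, 5.6+11) = Gamma(135.4, 16.6).
Batch 2: sum of counts S = 47 over n = 4 nights.
After batch 2: Gamma(α+S, β+n) = Gamma(135.4+47, 16.6+4) = Gamma(182.4, 20.6).
SD = √α/β = √182.4/20.6 = 0.6556.

0.6556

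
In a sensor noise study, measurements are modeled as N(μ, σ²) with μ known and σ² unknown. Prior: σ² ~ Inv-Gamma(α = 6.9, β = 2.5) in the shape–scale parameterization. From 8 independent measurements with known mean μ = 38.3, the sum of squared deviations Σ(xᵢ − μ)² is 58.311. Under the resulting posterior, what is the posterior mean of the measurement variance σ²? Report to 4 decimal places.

3.1975

With known mean μ and an Inverse-Gamma(α, β) prior on σ², the Normal likelihood is conjugate: posterior is Inv-Gamma(α + n/2, β + Σ(xᵢ−μ)²/2).
Posterior: Inv-Gamma(6.9 + 8/2, 2.5 + 58.311/2) = Inv-Gamma(10.90, 31.6555).
E[σ²|data] = β/(α−1) = 31.6555/9.90 = 3.1975.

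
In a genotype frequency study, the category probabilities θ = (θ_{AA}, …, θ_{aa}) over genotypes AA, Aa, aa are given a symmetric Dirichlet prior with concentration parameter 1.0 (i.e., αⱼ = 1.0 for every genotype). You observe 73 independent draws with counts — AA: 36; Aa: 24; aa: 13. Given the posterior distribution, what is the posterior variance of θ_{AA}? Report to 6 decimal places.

The Dirichlet prior is conjugate to the Multinomial likelihood: each posterior αⱼ = prior αⱼ + observed count nⱼ.
Posterior concentration: (37.0, 25.0, 14.0), total = 76.0.
Var[θ_j] = α_j(Σα−α_j)/((Σα)²(Σα+1)) = 37.0·39.0/(76.0²·77.0) = 0.003245.

0.003245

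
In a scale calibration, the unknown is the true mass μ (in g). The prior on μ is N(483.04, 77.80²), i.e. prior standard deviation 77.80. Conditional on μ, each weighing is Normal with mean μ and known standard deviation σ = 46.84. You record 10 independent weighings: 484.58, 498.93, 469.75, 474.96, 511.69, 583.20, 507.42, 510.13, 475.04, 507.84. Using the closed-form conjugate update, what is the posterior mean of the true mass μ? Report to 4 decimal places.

501.6784

For Normal data with known variance σ², a Normal(μ₀, σ₀²) prior on μ is conjugate. Posterior precision = 1/σ₀² + n/σ²; posterior mean is the precision-weighted average of μ₀ and x̄.
Σxᵢ = 484.58 + 498.93 + 469.75 + 474.96 + 511.69 + 583.20 + 507.42 + 510.13 + 475.04 + 507.84 = 5023.54, so n·x̄ = 5023.54.
σ₀² = 77.80² = 6052.84, σ² = 46.84² = 2193.9856; σ² + n·σ₀² = 2193.9856 + 10·6052.84 = 62722.3856.
Posterior mean = (μ₀/σ₀² + n·x̄/σ²)/(1/σ₀² + n/σ²) = (σ²·μ₀ + σ₀²·n·x̄)/(σ² + n·σ₀²) = (2193.9856·483.04 + 6052.84·5023.54)/62722.3856 = 31466466.657824/62722.3856 = 501.6784.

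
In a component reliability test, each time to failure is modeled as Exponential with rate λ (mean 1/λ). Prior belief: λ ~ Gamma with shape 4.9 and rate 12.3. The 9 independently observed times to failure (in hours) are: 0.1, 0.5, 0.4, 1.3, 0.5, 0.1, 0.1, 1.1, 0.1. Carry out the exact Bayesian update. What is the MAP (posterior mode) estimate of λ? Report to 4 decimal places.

0.7818

With a Gamma(shape α, rate β) prior on the exponential rate λ, the posterior after n observations with total T = Σxᵢ is Gamma(α+n, β+T).
Sum of observations T = 4.2 hours; n = 9.
Posterior: Gamma(4.9+9, 12.3+4.2) = Gamma(13.9, 16.5).
Mode = (α−1)/β = 0.7818.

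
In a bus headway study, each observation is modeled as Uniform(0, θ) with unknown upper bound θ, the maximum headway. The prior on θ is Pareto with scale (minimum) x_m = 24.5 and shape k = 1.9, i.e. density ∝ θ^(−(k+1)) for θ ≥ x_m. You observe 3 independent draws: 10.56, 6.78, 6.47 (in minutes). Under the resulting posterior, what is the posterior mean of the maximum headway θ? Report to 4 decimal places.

A Pareto(scale x_m, shape k) prior on the upper bound θ of Uniform(0, θ) is conjugate: posterior is Pareto(max(x_m, max xᵢ), k + n).
Sample maximum = 10.56; prior scale x_m = 24.5 → posterior scale = max = 24.50.
Posterior shape = 1.9 + 3 = 4.9.
E[θ|data] = k·x_m/(k−1) = 4.9·24.50/3.9 = 30.7821.

30.7821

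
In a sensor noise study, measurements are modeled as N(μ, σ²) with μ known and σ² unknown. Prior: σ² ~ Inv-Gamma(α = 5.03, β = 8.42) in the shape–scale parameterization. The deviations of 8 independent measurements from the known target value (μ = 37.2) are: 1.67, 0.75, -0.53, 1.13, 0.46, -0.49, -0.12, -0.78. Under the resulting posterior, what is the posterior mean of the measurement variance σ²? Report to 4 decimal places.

1.4212

With known mean μ and an Inverse-Gamma(α, β) prior on σ², the Normal likelihood is conjugate: posterior is Inv-Gamma(α + n/2, β + Σ(xᵢ−μ)²/2).
Σ(xᵢ−μ)² = (1.67)² + (0.75)² + (-0.53)² + (1.13)² + (0.46)² + (-0.49)² + (-0.12)² + (-0.78)² = 5.9837.
Posterior: Inv-Gamma(5.03 + 8/2, 8.42 + 5.9837/2) = Inv-Gamma(9.03, 11.41185).
E[σ²|data] = β/(α−1) = 11.41185/8.03 = 1.4212.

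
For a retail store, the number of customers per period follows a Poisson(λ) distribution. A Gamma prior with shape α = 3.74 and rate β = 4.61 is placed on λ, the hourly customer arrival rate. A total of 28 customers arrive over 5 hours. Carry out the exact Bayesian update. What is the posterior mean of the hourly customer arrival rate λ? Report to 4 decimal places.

3.3028

With a Gamma(shape α, rate β) prior, the Poisson likelihood is conjugate: the posterior is Gamma(α + ΣXᵢ, β + n).
Posterior: Gamma(α+S, β+n) = Gamma(3.74+28, 4.61+5) = Gamma(31.74, 9.61).
Posterior mean = α/β = 31.74/9.61 = 3.3028.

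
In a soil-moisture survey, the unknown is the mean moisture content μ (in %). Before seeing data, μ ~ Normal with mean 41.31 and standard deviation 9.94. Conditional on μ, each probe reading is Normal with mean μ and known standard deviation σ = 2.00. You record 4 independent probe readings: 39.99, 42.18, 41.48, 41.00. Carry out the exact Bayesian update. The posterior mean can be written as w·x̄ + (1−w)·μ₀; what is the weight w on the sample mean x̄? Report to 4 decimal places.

0.9900

For Normal data with known variance σ², a Normal(μ₀, σ₀²) prior on μ is conjugate. Posterior precision = 1/σ₀² + n/σ²; posterior mean is the precision-weighted average of μ₀ and x̄.
σ₀² = 9.94² = 98.8036, σ² = 2.00² = 4. Prior precision 1/σ₀² = 1/98.8036; data precision n/σ² = 4/4.
w = (n/σ²)/(1/σ₀² + n/σ²) = n·σ₀²/(σ² + n·σ₀²) = 4·98.8036/(4 + 4·98.8036) = 395.2144/399.2144 = 0.9900.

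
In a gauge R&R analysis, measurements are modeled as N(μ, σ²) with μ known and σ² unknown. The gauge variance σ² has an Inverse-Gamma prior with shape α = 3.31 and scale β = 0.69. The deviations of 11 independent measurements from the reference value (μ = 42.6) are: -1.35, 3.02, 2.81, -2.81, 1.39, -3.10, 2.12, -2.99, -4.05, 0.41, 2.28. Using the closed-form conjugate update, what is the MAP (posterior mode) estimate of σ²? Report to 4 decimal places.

3.8155

With known mean μ and an Inverse-Gamma(α, β) prior on σ², the Normal likelihood is conjugate: posterior is Inv-Gamma(α + n/2, β + Σ(xᵢ−μ)²/2).
Σ(xᵢ−μ)² = (-1.35)² + (3.02)² + (2.81)² + (-2.81)² + (1.39)² + (-3.10)² + (2.12)² + (-2.99)² + (-4.05)² + (0.41)² + (2.28)² = 73.4807.
Posterior: Inv-Gamma(3.31 + 11/2, 0.69 + 73.4807/2) = Inv-Gamma(8.81, 37.43035).
Mode = β/(α+1) = 37.43035/9.81 = 3.8155.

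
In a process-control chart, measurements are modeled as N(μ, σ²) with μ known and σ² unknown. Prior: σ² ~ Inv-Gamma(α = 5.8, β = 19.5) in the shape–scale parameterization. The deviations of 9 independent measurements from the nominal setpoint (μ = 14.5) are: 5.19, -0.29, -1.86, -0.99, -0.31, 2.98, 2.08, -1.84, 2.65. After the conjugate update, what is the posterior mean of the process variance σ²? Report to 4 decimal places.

With known mean μ and an Inverse-Gamma(α, β) prior on σ², the Normal likelihood is conjugate: posterior is Inv-Gamma(α + n/2, β + Σ(xᵢ−μ)²/2).
Σ(xᵢ−μ)² = (5.19)² + (-0.29)² + (-1.86)² + (-0.99)² + (-0.31)² + (2.98)² + (2.08)² + (-1.84)² + (2.65)² = 55.1709.
Posterior: Inv-Gamma(5.8 + 9/2, 19.5 + 55.1709/2) = Inv-Gamma(10.30, 47.08545).
E[σ²|data] = β/(α−1) = 47.08545/9.30 = 5.0630.

5.0630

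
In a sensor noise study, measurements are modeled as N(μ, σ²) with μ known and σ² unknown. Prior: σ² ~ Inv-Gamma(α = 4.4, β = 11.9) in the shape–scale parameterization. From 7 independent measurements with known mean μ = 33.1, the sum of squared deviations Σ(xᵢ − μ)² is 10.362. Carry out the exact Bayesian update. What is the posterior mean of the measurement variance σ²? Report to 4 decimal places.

2.4755

With known mean μ and an Inverse-Gamma(α, β) prior on σ², the Normal likelihood is conjugate: posterior is Inv-Gamma(α + n/2, β + Σ(xᵢ−μ)²/2).
Posterior: Inv-Gamma(4.4 + 7/2, 11.9 + 10.362/2) = Inv-Gamma(7.90, 17.0810).
E[σ²|data] = β/(α−1) = 17.0810/6.90 = 2.4755.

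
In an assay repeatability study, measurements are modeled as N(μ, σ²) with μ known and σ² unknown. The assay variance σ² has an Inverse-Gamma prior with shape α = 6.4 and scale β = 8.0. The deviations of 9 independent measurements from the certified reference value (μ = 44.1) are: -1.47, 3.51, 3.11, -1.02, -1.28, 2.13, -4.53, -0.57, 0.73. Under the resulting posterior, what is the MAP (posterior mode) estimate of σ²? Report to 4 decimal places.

With known mean μ and an Inverse-Gamma(α, β) prior on σ², the Normal likelihood is conjugate: posterior is Inv-Gamma(α + n/2, β + Σ(xᵢ−μ)²/2).
Σ(xᵢ−μ)² = (-1.47)² + (3.51)² + (3.11)² + (-1.02)² + (-1.28)² + (2.13)² + (-4.53)² + (-0.57)² + (0.73)² = 52.7475.
Posterior: Inv-Gamma(6.4 + 9/2, 8.0 + 52.7475/2) = Inv-Gamma(10.90, 34.37375).
Mode = β/(α+1) = 34.37375/11.90 = 2.8886.

2.8886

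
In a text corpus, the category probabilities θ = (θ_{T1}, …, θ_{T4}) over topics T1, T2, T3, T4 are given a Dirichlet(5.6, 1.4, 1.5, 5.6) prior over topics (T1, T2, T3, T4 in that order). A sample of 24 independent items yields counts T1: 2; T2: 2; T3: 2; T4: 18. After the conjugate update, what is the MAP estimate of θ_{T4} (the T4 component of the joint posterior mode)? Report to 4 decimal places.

0.6628

The Dirichlet prior is conjugate to the Multinomial likelihood: each posterior αⱼ = prior αⱼ + observed count nⱼ.
Posterior concentration: (7.6, 3.4, 3.5, 23.6), total = 38.1.
Joint mode component: (α_{T4}−1)/(Σα−K) = 22.6/34.1 = 0.6628.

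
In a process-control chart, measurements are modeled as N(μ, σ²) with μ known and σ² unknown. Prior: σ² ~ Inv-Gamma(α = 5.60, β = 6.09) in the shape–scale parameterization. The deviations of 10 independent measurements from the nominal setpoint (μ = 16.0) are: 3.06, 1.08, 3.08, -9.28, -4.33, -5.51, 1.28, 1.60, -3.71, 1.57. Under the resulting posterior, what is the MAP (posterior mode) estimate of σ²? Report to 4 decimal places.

8.0970

With known mean μ and an Inverse-Gamma(α, β) prior on σ², the Normal likelihood is conjugate: posterior is Inv-Gamma(α + n/2, β + Σ(xᵢ−μ)²/2).
Σ(xᵢ−μ)² = (3.06)² + (1.08)² + (3.08)² + (-9.28)² + (-4.33)² + (-5.51)² + (1.28)² + (1.60)² + (-3.71)² + (1.57)² = 175.6712.
Posterior: Inv-Gamma(5.60 + 10/2, 6.09 + 175.6712/2) = Inv-Gamma(10.60, 93.92560).
Mode = β/(α+1) = 93.92560/11.60 = 8.0970.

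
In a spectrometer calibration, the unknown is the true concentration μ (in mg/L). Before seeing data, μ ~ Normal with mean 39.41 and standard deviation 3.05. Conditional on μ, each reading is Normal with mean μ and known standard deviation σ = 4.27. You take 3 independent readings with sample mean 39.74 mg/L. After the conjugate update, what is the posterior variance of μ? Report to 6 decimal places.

For Normal data with known variance σ², a Normal(μ₀, σ₀²) prior on μ is conjugate. Posterior precision = 1/σ₀² + n/σ²; posterior mean is the precision-weighted average of μ₀ and x̄.
σ₀² = 3.05² = 9.3025, σ² = 4.27² = 18.2329; σ² + n·σ₀² = 18.2329 + 3·9.3025 = 46.1404.
Posterior precision = 1/σ₀² + n/σ² = 1/9.3025 + 3/18.2329 = (σ² + n·σ₀²)/(σ₀²σ²) = 46.1404/(9.3025·18.2329); posterior variance σₙ² = σ₀²σ²/(σ² + n·σ₀²) = 9.3025·18.2329/46.1404 = 3.675988.

3.675988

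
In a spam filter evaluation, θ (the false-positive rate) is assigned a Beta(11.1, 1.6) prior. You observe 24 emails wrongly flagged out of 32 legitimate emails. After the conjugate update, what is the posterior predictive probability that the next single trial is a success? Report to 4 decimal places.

0.7852

The Beta prior is conjugate to a Binomial/Bernoulli likelihood; the update adds successes to α and failures to β.
Posterior: Beta(α+k, β+n−k) = Beta(11.1+24, 1.6+8) = Beta(35.1, 9.6).
For a single future Bernoulli trial, P(success | data) = α/(α+β) = 0.7852.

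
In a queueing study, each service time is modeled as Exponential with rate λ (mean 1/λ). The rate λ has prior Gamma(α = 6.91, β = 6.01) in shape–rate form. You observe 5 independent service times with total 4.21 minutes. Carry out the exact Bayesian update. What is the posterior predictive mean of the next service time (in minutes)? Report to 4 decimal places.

With a Gamma(shape α, rate β) prior on the exponential rate λ, the posterior after n observations with total T = Σxᵢ is Gamma(α+n, β+T).
Posterior: Gamma(6.91+5, 6.01+4.21) = Gamma(11.91, 10.22).
The predictive distribution for the next observation is Lomax; its mean is β/(α−1) = 10.22/10.91 = 0.9368.

0.9368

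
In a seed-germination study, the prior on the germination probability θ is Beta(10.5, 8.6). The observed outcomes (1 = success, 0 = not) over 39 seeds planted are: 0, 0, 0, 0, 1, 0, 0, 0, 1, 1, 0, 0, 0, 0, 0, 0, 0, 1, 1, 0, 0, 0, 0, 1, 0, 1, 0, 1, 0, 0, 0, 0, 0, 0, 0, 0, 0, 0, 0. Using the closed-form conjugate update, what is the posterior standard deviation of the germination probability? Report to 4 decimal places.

The Beta prior is conjugate to a Binomial/Bernoulli likelihood; the update adds successes to α and failures to β.
Posterior: Beta(α+k, β+n−k) = Beta(10.5+8, 8.6+31) = Beta(18.5, 39.6).
Var = αβ/((α+β)²(α+β+1)) = 18.5·39.6/(58.1²·59.1) = 0.00367221; SD = √0.00367221 = 0.0606.

0.0606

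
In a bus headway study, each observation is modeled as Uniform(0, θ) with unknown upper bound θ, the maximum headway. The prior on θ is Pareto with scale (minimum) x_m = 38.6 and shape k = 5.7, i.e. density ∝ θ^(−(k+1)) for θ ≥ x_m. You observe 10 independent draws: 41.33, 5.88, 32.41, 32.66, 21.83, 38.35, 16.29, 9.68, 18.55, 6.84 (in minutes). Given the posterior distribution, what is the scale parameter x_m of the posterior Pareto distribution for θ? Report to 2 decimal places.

41.33

A Pareto(scale x_m, shape k) prior on the upper bound θ of Uniform(0, θ) is conjugate: posterior is Pareto(max(x_m, max xᵢ), k + n).
Sample maximum = 41.33; prior scale x_m = 38.6 → posterior scale = max = 41.33.
Posterior shape = 5.7 + 10 = 15.7.
Posterior scale x_m = 41.33.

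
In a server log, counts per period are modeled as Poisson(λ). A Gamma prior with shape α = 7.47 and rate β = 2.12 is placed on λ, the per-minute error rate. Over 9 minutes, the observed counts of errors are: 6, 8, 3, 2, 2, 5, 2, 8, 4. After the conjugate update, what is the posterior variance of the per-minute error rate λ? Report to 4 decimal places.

0.3839

With a Gamma(shape α, rate β) prior, the Poisson likelihood is conjugate: the posterior is Gamma(α + ΣXᵢ, β + n).
Sum of counts S = 40 over n = 9 minutes.
Posterior: Gamma(α+S, β+n) = Gamma(7.47+40, 2.12+9) = Gamma(47.47, 11.12).
Var = α/β² = 47.47/11.12² = 0.3839.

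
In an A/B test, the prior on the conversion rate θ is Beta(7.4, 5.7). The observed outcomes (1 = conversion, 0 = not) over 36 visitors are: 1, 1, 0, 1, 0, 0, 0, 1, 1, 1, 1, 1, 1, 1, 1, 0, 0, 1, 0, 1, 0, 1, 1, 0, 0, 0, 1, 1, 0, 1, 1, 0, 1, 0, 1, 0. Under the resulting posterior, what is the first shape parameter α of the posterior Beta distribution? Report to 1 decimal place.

The Beta prior is conjugate to a Binomial/Bernoulli likelihood; the update adds successes to α and failures to β.
Posterior: Beta(α+k, β+n−k) = Beta(7.4+21, 5.7+15) = Beta(28.4, 20.7).
Posterior α = 28.4.

28.4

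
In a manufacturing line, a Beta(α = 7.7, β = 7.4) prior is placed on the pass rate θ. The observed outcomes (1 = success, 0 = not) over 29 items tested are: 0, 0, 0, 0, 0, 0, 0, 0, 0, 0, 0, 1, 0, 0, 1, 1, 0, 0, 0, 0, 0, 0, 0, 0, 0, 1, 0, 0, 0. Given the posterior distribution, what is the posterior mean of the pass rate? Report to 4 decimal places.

The Beta prior is conjugate to a Binomial/Bernoulli likelihood; the update adds successes to α and failures to β.
Posterior: Beta(α+k, β+n−k) = Beta(7.7+4, 7.4+25) = Beta(11.7, 32.4).
Posterior mean = α/(α+β) = 11.7/44.1 = 0.2653.

0.2653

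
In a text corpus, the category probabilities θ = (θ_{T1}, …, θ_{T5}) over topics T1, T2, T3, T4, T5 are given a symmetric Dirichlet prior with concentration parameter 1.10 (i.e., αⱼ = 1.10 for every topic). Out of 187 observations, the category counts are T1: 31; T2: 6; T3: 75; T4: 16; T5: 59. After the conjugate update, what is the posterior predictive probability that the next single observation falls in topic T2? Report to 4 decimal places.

The Dirichlet prior is conjugate to the Multinomial likelihood: each posterior αⱼ = prior αⱼ + observed count nⱼ.
Posterior concentration: (32.10, 7.10, 76.10, 17.10, 60.10), total = 192.50.
P(next = T2 | data) = α_{T2}/Σα = 0.0369.

0.0369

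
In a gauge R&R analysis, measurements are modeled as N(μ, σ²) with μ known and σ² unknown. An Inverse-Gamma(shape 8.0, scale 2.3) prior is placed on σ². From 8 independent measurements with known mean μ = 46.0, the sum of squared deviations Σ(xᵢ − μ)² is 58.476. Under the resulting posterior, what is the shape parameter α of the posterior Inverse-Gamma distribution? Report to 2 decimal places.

With known mean μ and an Inverse-Gamma(α, β) prior on σ², the Normal likelihood is conjugate: posterior is Inv-Gamma(α + n/2, β + Σ(xᵢ−μ)²/2).
Posterior: Inv-Gamma(8.0 + 8/2, 2.3 + 58.476/2) = Inv-Gamma(12.00, 31.5380).
Posterior α = 12.00.

12.00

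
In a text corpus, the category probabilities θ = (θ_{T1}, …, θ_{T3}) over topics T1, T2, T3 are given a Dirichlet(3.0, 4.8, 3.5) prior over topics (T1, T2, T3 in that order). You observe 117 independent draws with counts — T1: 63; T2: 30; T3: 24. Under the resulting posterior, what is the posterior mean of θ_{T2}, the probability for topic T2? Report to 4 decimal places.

The Dirichlet prior is conjugate to the Multinomial likelihood: each posterior αⱼ = prior αⱼ + observed count nⱼ.
Posterior concentration: (66.0, 34.8, 27.5), total = 128.3.
E[θ_{T2}|data] = α_{T2}/Σα = 34.8/128.3 = 0.2712.

0.2712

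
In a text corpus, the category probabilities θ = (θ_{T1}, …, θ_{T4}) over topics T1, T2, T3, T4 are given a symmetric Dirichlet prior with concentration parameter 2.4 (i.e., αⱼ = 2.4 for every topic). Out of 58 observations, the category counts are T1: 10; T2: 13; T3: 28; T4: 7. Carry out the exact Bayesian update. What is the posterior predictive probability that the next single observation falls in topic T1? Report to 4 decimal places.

The Dirichlet prior is conjugate to the Multinomial likelihood: each posterior αⱼ = prior αⱼ + observed count nⱼ.
Posterior concentration: (12.4, 15.4, 30.4, 9.4), total = 67.6.
P(next = T1 | data) = α_{T1}/Σα = 0.1834.

0.1834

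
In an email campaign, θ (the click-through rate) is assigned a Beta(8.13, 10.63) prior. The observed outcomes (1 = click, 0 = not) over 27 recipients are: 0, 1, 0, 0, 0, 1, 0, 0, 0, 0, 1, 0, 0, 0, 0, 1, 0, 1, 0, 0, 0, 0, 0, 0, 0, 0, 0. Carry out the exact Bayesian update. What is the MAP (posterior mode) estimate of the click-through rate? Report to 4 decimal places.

The Beta prior is conjugate to a Binomial/Bernoulli likelihood; the update adds successes to α and failures to β.
Posterior: Beta(α+k, β+n−k) = Beta(8.13+5, 10.63+22) = Beta(13.13, 32.63).
Mode of Beta(a,b) for a,b>1 is (a−1)/(a+b−2) = 12.13/43.76 = 0.2772.

0.2772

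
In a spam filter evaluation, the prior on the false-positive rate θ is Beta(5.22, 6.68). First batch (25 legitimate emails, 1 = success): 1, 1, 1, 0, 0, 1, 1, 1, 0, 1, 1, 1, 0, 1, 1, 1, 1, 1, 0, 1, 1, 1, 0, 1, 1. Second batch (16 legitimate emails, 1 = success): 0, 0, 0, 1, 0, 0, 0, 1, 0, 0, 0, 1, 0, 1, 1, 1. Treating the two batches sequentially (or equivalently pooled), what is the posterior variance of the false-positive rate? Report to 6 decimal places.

0.004544

The Beta prior is conjugate to a Binomial/Bernoulli likelihood; the update adds successes to α and failures to β.
After batch 1: Beta(5.22+19, 6.68+6) = Beta(24.22, 12.68).
After batch 2: Beta(24.22+6, 12.68+10) = Beta(30.22, 22.68).
Var = αβ/((α+β)²(α+β+1)) = 30.22·22.68/(52.90²·53.90) = 0.004544.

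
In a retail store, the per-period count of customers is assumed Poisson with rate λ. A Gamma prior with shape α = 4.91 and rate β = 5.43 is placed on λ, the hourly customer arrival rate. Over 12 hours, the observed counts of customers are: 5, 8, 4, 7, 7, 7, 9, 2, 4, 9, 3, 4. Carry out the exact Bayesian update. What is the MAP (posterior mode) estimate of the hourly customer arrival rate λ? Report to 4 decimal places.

4.1830

With a Gamma(shape α, rate β) prior, the Poisson likelihood is conjugate: the posterior is Gamma(α + ΣXᵢ, β + n).
Sum of counts S = 69 over n = 12 hours.
Posterior: Gamma(α+S, β+n) = Gamma(4.91+69, 5.43+12) = Gamma(73.91, 17.43).
Mode of Gamma(α,β) for α≥1 is (α−1)/β = 72.91/17.43 = 4.1830.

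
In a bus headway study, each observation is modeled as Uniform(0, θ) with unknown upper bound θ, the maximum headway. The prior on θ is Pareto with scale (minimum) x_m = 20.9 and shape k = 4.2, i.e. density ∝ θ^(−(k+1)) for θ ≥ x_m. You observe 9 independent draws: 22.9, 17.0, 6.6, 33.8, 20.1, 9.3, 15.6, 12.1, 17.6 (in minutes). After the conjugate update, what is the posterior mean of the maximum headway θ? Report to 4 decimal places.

A Pareto(scale x_m, shape k) prior on the upper bound θ of Uniform(0, θ) is conjugate: posterior is Pareto(max(x_m, max xᵢ), k + n).
Sample maximum = 33.8; prior scale x_m = 20.9 → posterior scale = max = 33.8.
Posterior shape = 4.2 + 9 = 13.2.
E[θ|data] = k·x_m/(k−1) = 13.2·33.8/12.2 = 36.5705.

36.5705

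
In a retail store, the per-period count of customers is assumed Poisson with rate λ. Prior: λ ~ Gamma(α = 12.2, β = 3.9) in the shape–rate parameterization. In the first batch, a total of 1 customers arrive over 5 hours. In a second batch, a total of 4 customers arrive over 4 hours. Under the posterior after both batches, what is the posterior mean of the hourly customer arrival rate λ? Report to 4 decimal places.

1.3333

With a Gamma(shape α, rate β) prior, the Poisson likelihood is conjugate: the posterior is Gamma(α + ΣXᵢ, β + n).
After batch 1: Gamma(α+S, β+n) = Gamma(12.2+1, 3.9+5) = Gamma(13.2, 8.9).
After batch 2: Gamma(α+S, β+n) = Gamma(13.2+4, 8.9+4) = Gamma(17.2, 12.9).
Posterior mean = α/β = 17.2/12.9 = 1.3333.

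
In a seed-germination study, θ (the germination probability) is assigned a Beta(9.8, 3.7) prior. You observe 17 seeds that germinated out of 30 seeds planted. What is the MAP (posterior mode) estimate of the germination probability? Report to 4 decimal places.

The Beta prior is conjugate to a Binomial/Bernoulli likelihood; the update adds successes to α and failures to β.
Posterior: Beta(α+k, β+n−k) = Beta(9.8+17, 3.7+13) = Beta(26.8, 16.7).
Mode of Beta(a,b) for a,b>1 is (a−1)/(a+b−2) = 25.8/41.5 = 0.6217.

0.6217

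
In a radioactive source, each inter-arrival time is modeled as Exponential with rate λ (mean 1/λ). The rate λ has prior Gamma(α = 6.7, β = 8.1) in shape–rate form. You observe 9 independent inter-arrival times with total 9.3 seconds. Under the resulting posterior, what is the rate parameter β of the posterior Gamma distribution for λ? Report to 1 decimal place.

17.4

With a Gamma(shape α, rate β) prior on the exponential rate λ, the posterior after n observations with total T = Σxᵢ is Gamma(α+n, β+T).
Posterior: Gamma(6.7+9, 8.1+9.3) = Gamma(15.7, 17.4).
Posterior β = 17.4.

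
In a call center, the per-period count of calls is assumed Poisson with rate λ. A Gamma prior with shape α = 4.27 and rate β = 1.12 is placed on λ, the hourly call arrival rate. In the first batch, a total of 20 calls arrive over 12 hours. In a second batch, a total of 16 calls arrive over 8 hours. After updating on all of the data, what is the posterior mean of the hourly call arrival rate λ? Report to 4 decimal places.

1.9067

With a Gamma(shape α, rate β) prior, the Poisson likelihood is conjugate: the posterior is Gamma(α + ΣXᵢ, β + n).
After batch 1: Gamma(α+S, β+n) = Gamma(4.27+20, 1.12+12) = Gamma(24.27, 13.12).
After batch 2: Gamma(α+S, β+n) = Gamma(24.27+16, 13.12+8) = Gamma(40.27, 21.12).
Posterior mean = α/β = 40.27/21.12 = 1.9067.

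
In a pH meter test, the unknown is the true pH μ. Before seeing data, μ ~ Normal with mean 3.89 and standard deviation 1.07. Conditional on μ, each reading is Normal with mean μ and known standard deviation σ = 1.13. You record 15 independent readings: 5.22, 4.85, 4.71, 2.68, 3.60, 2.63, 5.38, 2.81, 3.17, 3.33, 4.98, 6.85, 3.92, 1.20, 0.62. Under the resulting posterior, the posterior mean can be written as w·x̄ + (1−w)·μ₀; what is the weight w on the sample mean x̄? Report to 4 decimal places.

For Normal data with known variance σ², a Normal(μ₀, σ₀²) prior on μ is conjugate. Posterior precision = 1/σ₀² + n/σ²; posterior mean is the precision-weighted average of μ₀ and x̄.
σ₀² = 1.07² = 1.1449, σ² = 1.13² = 1.2769. Prior precision 1/σ₀² = 1/1.1449; data precision n/σ² = 15/1.2769.
w = (n/σ²)/(1/σ₀² + n/σ²) = n·σ₀²/(σ² + n·σ₀²) = 15·1.1449/(1.2769 + 15·1.1449) = 17.1735/18.4504 = 0.9308.

0.9308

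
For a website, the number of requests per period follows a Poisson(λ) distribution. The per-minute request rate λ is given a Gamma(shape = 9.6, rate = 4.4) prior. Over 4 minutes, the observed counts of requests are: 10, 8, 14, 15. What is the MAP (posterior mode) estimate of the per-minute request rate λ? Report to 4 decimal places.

With a Gamma(shape α, rate β) prior, the Poisson likelihood is conjugate: the posterior is Gamma(α + ΣXᵢ, β + n).
Sum of counts S = 47 over n = 4 minutes.
Posterior: Gamma(α+S, β+n) = Gamma(9.6+47, 4.4+4) = Gamma(56.6, 8.4).
Mode of Gamma(α,β) for α≥1 is (α−1)/β = 55.6/8.4 = 6.6190.

6.6190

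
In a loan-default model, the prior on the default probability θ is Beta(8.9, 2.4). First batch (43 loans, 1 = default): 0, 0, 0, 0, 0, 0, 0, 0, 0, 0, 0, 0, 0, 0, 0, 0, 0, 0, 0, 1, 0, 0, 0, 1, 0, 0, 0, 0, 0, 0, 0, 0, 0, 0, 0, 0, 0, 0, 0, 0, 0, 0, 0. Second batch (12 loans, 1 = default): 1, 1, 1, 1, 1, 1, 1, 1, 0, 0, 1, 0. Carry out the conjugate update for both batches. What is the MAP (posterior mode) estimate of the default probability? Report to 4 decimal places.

The Beta prior is conjugate to a Binomial/Bernoulli likelihood; the update adds successes to α and failures to β.
After batch 1: Beta(8.9+2, 2.4+41) = Beta(10.9, 43.4).
After batch 2: Beta(10.9+9, 43.4+3) = Beta(19.9, 46.4).
Mode of Beta(a,b) for a,b>1 is (a−1)/(a+b−2) = 18.9/64.3 = 0.2939.

0.2939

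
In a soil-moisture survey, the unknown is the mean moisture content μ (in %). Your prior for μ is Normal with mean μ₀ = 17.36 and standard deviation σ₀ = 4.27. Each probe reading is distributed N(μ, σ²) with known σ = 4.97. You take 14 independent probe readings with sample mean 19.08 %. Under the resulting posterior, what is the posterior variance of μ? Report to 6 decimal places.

For Normal data with known variance σ², a Normal(μ₀, σ₀²) prior on μ is conjugate. Posterior precision = 1/σ₀² + n/σ²; posterior mean is the precision-weighted average of μ₀ and x̄.
σ₀² = 4.27² = 18.2329, σ² = 4.97² = 24.7009; σ² + n·σ₀² = 24.7009 + 14·18.2329 = 279.9615.
Posterior precision = 1/σ₀² + n/σ² = 1/18.2329 + 14/24.7009 = (σ² + n·σ₀²)/(σ₀²σ²) = 279.9615/(18.2329·24.7009); posterior variance σₙ² = σ₀²σ²/(σ² + n·σ₀²) = 18.2329·24.7009/279.9615 = 1.608682.

1.608682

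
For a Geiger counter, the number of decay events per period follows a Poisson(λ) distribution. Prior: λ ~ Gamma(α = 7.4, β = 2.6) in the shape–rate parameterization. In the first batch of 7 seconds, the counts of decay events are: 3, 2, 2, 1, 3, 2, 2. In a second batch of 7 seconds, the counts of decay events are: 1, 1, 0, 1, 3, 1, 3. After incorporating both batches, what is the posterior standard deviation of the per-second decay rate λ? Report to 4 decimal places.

With a Gamma(shape α, rate β) prior, the Poisson likelihood is conjugate: the posterior is Gamma(α + ΣXᵢ, β + n).
Batch 1: sum of counts S = 15 over n = 7 seconds.
After batch 1: Gamma(α+S, β+n) = Gamma(7.4+15, 2.6+7) = Gamma(22.4, 9.6).
Batch 2: sum of counts S = 10 over n = 7 seconds.
After batch 2: Gamma(α+S, β+n) = Gamma(22.4+10, 9.6+7) = Gamma(32.4, 16.6).
SD = √α/β = √32.4/16.6 = 0.3429.

0.3429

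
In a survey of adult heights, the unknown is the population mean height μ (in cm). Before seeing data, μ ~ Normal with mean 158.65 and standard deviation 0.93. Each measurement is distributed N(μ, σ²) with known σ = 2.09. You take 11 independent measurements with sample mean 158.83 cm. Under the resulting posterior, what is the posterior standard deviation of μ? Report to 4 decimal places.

For Normal data with known variance σ², a Normal(μ₀, σ₀²) prior on μ is conjugate. Posterior precision = 1/σ₀² + n/σ²; posterior mean is the precision-weighted average of μ₀ and x̄.
σ₀² = 0.93² = 0.8649, σ² = 2.09² = 4.3681; σ² + n·σ₀² = 4.3681 + 11·0.8649 = 13.882.
Posterior precision = 1/σ₀² + n/σ² = 1/0.8649 + 11/4.3681 = (σ² + n·σ₀²)/(σ₀²σ²) = 13.882/(0.8649·4.3681); posterior variance σₙ² = σ₀²σ²/(σ² + n·σ₀²) = 0.8649·4.3681/13.882 = 0.272149.
Posterior SD = √σₙ² = √(0.8649·4.3681/13.882) = 0.5217.

0.5217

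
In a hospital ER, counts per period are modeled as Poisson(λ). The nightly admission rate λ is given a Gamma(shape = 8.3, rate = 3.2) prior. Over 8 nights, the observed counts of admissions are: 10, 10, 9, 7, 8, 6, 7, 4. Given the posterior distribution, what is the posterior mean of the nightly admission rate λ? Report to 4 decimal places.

6.1875

With a Gamma(shape α, rate β) prior, the Poisson likelihood is conjugate: the posterior is Gamma(α + ΣXᵢ, β + n).
Sum of counts S = 61 over n = 8 nights.
Posterior: Gamma(α+S, β+n) = Gamma(8.3+61, 3.2+8) = Gamma(69.3, 11.2).
Posterior mean = α/β = 69.3/11.2 = 6.1875.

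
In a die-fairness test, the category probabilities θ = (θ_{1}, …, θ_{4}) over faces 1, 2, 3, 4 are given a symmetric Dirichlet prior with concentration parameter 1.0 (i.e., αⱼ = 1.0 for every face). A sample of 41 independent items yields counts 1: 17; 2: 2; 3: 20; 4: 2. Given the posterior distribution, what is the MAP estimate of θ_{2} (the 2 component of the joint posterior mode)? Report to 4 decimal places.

The Dirichlet prior is conjugate to the Multinomial likelihood: each posterior αⱼ = prior αⱼ + observed count nⱼ.
Posterior concentration: (18.0, 3.0, 21.0, 3.0), total = 45.0.
Joint mode component: (α_{2}−1)/(Σα−K) = 2.0/41.0 = 0.0488.

0.0488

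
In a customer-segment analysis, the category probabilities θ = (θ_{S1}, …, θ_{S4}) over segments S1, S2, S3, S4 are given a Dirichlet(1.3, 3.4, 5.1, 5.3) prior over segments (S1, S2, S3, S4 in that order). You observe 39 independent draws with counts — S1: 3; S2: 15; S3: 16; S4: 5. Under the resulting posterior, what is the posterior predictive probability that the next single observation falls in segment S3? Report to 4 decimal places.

The Dirichlet prior is conjugate to the Multinomial likelihood: each posterior αⱼ = prior αⱼ + observed count nⱼ.
Posterior concentration: (4.3, 18.4, 21.1, 10.3), total = 54.1.
P(next = S3 | data) = α_{S3}/Σα = 0.3900.

0.3900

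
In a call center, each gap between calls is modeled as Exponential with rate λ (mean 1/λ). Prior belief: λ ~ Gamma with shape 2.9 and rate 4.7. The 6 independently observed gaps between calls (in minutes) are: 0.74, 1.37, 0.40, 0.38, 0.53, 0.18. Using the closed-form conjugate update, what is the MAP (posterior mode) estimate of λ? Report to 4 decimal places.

0.9518

With a Gamma(shape α, rate β) prior on the exponential rate λ, the posterior after n observations with total T = Σxᵢ is Gamma(α+n, β+T).
Sum of observations T = 3.60 minutes; n = 6.
Posterior: Gamma(2.9+6, 4.7+3.60) = Gamma(8.9, 8.30).
Mode = (α−1)/β = 0.9518.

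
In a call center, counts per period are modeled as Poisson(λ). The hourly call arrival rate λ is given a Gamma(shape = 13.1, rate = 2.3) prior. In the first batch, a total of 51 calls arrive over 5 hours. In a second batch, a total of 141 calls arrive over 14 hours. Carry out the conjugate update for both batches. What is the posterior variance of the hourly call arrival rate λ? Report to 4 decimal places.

0.4521

With a Gamma(shape α, rate β) prior, the Poisson likelihood is conjugate: the posterior is Gamma(α + ΣXᵢ, β + n).
After batch 1: Gamma(α+S, β+n) = Gamma(13.1+51, 2.3+5) = Gamma(64.1, 7.3).
After batch 2: Gamma(α+S, β+n) = Gamma(64.1+141, 7.3+14) = Gamma(205.1, 21.3).
Var = α/β² = 205.1/21.3² = 0.4521.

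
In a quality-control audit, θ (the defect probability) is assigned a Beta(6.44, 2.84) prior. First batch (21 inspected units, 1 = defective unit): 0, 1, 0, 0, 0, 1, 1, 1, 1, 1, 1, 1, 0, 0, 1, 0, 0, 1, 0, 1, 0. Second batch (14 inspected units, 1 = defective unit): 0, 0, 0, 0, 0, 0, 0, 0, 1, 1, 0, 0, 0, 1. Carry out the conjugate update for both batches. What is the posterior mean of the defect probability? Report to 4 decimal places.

The Beta prior is conjugate to a Binomial/Bernoulli likelihood; the update adds successes to α and failures to β.
After batch 1: Beta(6.44+11, 2.84+10) = Beta(17.44, 12.84).
After batch 2: Beta(17.44+3, 12.84+11) = Beta(20.44, 23.84).
Posterior mean = α/(α+β) = 20.44/44.28 = 0.4616.

0.4616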